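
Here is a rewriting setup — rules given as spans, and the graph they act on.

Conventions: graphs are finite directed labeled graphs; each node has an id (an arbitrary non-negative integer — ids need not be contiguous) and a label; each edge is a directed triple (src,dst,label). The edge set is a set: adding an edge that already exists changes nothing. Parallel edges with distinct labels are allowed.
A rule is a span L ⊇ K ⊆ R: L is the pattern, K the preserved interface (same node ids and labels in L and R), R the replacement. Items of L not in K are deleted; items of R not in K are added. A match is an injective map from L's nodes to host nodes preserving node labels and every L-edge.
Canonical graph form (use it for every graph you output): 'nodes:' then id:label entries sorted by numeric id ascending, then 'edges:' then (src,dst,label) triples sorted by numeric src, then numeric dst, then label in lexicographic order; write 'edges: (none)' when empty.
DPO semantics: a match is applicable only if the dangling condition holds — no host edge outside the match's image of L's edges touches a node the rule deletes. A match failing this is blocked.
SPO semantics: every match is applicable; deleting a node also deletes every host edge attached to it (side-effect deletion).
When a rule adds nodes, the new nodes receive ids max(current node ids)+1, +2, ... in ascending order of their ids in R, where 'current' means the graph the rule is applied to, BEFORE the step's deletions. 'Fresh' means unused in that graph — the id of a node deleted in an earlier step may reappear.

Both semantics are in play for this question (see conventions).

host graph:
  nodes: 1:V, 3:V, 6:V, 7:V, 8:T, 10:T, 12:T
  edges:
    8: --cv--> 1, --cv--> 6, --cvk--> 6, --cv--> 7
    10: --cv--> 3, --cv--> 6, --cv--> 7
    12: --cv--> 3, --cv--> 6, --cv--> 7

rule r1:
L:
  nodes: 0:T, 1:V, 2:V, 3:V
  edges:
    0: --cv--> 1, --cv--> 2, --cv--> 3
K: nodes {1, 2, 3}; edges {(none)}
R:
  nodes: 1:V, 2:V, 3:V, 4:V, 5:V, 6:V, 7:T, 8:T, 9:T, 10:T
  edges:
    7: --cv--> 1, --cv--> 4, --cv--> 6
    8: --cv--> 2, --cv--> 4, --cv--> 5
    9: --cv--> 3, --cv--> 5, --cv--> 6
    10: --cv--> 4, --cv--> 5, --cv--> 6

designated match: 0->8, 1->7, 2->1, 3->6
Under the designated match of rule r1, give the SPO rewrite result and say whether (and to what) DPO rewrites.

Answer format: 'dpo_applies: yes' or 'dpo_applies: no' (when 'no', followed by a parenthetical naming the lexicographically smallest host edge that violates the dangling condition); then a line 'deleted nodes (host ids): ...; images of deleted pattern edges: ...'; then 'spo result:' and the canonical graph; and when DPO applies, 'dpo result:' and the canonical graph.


dpo_applies: no
(the rule deletes node 8, which keeps host edge (8,6,cvk) outside the match image — the dangling condition fails, DPO blocks; SPO proceeds and side-deletes such edges)
deleted nodes (host ids): 8; images of deleted pattern edges: (8,1,cv); (8,6,cv); (8,7,cv)
spo result:
nodes: 1:V, 3:V, 6:V, 7:V, 10:T, 12:T, 13:V, 14:V, 15:V, 16:T, 17:T, 18:T, 19:T
edges: (10,3,cv); (10,6,cv); (10,7,cv); (12,3,cv); (12,6,cv); (12,7,cv); (16,7,cv); (16,13,cv); (16,15,cv); (17,1,cv); (17,13,cv); (17,14,cv); (18,6,cv); (18,14,cv); (18,15,cv); (19,13,cv); (19,14,cv); (19,15,cv)


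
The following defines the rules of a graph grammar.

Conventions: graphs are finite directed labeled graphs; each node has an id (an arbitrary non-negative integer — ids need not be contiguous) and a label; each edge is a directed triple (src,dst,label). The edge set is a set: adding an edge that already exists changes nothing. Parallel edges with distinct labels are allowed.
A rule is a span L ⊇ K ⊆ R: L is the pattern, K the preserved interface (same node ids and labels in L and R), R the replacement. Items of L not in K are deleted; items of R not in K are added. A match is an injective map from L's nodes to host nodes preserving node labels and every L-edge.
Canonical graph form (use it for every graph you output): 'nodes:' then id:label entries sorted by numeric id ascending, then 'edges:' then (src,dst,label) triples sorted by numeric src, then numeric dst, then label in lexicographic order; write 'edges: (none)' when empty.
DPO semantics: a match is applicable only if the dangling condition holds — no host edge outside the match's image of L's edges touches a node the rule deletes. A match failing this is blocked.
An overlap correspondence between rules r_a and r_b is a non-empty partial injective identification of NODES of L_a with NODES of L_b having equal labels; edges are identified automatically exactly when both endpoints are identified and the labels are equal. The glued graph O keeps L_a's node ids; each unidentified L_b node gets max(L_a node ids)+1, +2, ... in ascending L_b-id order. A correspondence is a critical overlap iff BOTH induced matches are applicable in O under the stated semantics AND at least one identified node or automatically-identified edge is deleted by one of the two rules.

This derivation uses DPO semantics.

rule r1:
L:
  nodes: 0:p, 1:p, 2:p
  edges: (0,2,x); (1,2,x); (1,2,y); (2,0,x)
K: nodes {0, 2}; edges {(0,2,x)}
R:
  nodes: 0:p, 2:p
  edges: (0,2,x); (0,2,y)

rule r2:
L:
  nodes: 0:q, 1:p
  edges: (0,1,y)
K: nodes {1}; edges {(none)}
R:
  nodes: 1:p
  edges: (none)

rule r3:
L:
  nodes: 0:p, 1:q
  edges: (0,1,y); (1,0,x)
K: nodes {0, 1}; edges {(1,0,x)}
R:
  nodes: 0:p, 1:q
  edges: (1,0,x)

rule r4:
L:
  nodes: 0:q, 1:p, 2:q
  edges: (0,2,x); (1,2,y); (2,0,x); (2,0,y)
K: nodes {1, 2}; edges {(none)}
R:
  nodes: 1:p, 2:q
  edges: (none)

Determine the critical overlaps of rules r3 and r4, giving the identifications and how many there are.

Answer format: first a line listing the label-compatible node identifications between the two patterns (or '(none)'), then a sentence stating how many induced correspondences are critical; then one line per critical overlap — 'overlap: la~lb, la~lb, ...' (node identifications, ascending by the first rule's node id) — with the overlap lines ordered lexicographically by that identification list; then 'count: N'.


label-compatible node identifications between L(r3) and L(r4): 0~1, 1~0, 1~2
1 of the induced correspondences is a critical overlap of r3 and r4.
overlap: 0~1, 1~2
count: 1


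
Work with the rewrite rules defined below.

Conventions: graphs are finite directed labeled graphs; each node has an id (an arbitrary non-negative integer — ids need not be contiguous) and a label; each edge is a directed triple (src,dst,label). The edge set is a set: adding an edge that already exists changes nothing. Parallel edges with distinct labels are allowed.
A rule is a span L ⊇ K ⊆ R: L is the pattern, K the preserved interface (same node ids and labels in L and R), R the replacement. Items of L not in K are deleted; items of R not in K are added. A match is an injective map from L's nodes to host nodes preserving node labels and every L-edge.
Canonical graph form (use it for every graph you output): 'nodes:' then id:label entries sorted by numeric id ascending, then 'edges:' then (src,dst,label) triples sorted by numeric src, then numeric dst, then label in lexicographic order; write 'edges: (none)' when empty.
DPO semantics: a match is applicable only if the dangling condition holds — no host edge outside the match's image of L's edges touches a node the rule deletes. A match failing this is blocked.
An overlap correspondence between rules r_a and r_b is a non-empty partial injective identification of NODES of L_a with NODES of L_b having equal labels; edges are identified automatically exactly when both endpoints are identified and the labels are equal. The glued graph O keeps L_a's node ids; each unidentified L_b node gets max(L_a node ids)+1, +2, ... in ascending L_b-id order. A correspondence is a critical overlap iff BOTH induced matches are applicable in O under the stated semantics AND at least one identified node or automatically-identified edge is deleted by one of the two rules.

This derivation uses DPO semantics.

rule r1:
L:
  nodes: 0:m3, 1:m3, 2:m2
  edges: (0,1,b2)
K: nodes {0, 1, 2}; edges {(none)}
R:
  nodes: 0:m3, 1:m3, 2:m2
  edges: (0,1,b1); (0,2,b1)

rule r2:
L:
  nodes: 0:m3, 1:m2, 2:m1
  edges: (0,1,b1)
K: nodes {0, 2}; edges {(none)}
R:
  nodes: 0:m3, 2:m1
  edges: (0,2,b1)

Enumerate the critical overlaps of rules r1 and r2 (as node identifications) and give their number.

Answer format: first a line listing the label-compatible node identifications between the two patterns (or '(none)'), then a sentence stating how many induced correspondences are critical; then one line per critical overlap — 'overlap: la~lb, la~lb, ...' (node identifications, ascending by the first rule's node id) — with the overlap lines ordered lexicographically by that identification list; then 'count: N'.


label-compatible node identifications between L(r1) and L(r2): 0~0, 1~0, 2~1
3 of the induced correspondences are critical overlaps of r1 and r2.
overlap: 0~0, 2~1
overlap: 1~0, 2~1
overlap: 2~1
count: 3


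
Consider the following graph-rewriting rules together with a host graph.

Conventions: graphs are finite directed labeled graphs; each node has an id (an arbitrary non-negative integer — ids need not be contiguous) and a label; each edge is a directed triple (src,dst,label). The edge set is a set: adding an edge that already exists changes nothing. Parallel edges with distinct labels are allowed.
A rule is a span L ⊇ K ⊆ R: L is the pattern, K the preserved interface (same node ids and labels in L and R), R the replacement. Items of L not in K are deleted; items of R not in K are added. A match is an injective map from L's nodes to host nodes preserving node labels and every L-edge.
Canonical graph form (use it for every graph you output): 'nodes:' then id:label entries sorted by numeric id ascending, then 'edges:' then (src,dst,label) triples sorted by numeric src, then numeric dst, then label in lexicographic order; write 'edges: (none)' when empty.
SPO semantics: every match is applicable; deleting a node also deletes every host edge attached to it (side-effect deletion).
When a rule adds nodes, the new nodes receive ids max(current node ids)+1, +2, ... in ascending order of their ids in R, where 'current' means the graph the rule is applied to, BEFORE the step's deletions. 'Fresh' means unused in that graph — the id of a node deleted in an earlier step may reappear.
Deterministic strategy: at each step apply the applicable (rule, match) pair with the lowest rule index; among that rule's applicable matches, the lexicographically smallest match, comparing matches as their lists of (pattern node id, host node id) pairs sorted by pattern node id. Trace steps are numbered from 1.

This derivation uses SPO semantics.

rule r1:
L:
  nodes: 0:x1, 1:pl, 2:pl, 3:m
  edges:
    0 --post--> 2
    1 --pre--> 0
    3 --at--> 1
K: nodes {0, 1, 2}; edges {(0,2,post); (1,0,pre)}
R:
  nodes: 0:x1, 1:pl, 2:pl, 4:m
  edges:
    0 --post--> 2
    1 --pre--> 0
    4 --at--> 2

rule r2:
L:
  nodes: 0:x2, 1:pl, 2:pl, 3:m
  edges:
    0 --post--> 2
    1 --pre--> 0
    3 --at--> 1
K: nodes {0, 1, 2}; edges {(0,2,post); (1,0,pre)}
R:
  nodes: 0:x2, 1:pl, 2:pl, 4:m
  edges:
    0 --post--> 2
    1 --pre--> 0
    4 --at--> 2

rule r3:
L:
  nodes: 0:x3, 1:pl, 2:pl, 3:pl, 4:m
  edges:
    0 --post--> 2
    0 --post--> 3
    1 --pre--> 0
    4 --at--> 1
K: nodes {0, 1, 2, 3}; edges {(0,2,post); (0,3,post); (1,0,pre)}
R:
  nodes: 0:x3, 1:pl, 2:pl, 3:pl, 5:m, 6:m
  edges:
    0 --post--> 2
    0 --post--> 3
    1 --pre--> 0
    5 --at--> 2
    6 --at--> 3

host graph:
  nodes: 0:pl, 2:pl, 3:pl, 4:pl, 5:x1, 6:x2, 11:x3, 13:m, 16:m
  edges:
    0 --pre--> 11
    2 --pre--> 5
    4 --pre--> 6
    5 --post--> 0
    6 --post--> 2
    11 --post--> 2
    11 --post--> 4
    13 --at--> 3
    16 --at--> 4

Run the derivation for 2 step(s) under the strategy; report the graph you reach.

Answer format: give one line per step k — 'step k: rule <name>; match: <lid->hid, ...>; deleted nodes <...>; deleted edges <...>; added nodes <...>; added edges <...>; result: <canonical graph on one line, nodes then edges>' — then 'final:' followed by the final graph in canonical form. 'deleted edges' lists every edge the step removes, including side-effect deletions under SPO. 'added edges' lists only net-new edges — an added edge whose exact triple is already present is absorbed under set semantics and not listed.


step 1: rule r2; match: 0->6, 1->4, 2->2, 3->16; deleted nodes 16; deleted edges (16,4,at); added nodes 17; added edges (17,2,at); result: nodes: 0:pl, 2:pl, 3:pl, 4:pl, 5:x1, 6:x2, 11:x3, 13:m, 17:m edges: (0,11,pre); (2,5,pre); (4,6,pre); (5,0,post); (6,2,post); (11,2,post); (11,4,post); (13,3,at); (17,2,at)
step 2: rule r1; match: 0->5, 1->2, 2->0, 3->17; deleted nodes 17; deleted edges (17,2,at); added nodes 18; added edges (18,0,at); result: nodes: 0:pl, 2:pl, 3:pl, 4:pl, 5:x1, 6:x2, 11:x3, 13:m, 18:m edges: (0,11,pre); (2,5,pre); (4,6,pre); (5,0,post); (6,2,post); (11,2,post); (11,4,post); (13,3,at); (18,0,at)
final:
nodes: 0:pl, 2:pl, 3:pl, 4:pl, 5:x1, 6:x2, 11:x3, 13:m, 18:m
edges: (0,11,pre); (2,5,pre); (4,6,pre); (5,0,post); (6,2,post); (11,2,post); (11,4,post); (13,3,at); (18,0,at)


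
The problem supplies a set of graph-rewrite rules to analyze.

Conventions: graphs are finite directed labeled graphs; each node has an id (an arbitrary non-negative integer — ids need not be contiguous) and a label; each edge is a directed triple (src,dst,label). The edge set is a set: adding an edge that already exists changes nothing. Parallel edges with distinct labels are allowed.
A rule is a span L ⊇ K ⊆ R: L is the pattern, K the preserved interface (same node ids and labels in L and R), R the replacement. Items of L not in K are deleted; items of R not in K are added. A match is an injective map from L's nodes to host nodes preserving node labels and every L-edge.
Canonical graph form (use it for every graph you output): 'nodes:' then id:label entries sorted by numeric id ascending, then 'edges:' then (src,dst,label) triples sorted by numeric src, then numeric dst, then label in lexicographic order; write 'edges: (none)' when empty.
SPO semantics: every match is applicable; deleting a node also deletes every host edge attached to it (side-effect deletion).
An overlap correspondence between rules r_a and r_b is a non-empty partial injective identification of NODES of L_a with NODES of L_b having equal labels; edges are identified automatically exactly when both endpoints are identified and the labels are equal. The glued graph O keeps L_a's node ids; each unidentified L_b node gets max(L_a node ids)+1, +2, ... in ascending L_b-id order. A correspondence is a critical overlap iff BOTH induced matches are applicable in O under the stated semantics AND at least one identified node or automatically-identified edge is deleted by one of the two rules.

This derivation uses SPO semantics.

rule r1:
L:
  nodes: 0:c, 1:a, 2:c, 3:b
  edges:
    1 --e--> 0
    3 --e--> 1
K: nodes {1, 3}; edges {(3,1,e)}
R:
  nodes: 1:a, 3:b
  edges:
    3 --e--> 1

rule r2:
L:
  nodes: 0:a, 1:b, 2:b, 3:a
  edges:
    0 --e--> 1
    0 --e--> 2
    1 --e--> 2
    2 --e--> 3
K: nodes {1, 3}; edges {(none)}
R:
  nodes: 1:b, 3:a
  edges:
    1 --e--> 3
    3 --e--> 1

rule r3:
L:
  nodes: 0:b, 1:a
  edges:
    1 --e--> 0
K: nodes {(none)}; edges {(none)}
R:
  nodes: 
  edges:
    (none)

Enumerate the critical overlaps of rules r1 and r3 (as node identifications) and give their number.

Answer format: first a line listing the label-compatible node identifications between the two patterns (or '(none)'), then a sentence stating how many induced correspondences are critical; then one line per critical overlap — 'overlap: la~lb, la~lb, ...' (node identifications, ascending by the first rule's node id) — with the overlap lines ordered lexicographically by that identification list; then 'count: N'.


label-compatible node identifications between L(r1) and L(r3): 1~1, 3~0
3 of the induced correspondences are critical overlaps of r1 and r3.
overlap: 1~1
overlap: 1~1, 3~0
overlap: 3~0
count: 3


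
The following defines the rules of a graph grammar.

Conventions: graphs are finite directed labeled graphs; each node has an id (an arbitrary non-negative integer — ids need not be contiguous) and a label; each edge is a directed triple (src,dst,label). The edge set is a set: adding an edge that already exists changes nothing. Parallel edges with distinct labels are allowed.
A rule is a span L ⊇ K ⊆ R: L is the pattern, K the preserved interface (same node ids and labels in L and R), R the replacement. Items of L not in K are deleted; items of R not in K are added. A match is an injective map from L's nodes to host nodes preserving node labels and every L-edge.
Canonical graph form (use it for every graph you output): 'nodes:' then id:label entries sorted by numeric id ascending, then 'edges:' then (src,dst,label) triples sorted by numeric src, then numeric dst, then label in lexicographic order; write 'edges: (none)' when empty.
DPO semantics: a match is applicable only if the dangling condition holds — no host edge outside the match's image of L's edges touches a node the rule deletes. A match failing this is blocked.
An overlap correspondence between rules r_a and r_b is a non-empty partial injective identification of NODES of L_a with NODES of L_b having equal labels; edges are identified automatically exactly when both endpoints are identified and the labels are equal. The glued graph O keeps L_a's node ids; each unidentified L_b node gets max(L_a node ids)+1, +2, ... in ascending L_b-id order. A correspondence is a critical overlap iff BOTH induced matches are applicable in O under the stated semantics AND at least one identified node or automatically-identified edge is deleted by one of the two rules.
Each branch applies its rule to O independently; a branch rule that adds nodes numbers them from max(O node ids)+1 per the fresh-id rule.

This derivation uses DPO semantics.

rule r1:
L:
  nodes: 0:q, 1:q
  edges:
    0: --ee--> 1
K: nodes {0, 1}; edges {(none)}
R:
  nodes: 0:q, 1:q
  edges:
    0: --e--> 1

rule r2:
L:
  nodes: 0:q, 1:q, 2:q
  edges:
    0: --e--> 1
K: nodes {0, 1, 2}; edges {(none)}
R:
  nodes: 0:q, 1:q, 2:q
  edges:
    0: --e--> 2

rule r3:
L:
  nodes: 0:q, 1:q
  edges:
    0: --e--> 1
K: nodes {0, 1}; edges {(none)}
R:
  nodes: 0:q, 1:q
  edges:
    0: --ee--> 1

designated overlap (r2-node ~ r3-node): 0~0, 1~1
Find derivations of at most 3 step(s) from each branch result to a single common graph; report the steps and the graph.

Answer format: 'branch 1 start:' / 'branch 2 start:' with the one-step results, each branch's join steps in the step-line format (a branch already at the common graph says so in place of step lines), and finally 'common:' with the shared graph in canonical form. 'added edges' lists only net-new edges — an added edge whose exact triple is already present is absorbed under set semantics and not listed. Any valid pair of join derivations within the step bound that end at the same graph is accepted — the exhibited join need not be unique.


branch 1 start:
nodes: 0:q, 1:q, 2:q
edges: (0,2,e)
branch 2 start:
nodes: 0:q, 1:q, 2:q
edges: (0,1,ee)
branch 1 step 1: rule r2; match: 0->0, 1->2, 2->1; deleted nodes (none); deleted edges (0,2,e); added nodes (none); added edges (0,1,e); result: nodes: 0:q, 1:q, 2:q edges: (0,1,e)
branch 2 step 1: rule r1; match: 0->0, 1->1; deleted nodes (none); deleted edges (0,1,ee); added nodes (none); added edges (0,1,e); result: nodes: 0:q, 1:q, 2:q edges: (0,1,e)
common:
nodes: 0:q, 1:q, 2:q
edges: (0,1,e)


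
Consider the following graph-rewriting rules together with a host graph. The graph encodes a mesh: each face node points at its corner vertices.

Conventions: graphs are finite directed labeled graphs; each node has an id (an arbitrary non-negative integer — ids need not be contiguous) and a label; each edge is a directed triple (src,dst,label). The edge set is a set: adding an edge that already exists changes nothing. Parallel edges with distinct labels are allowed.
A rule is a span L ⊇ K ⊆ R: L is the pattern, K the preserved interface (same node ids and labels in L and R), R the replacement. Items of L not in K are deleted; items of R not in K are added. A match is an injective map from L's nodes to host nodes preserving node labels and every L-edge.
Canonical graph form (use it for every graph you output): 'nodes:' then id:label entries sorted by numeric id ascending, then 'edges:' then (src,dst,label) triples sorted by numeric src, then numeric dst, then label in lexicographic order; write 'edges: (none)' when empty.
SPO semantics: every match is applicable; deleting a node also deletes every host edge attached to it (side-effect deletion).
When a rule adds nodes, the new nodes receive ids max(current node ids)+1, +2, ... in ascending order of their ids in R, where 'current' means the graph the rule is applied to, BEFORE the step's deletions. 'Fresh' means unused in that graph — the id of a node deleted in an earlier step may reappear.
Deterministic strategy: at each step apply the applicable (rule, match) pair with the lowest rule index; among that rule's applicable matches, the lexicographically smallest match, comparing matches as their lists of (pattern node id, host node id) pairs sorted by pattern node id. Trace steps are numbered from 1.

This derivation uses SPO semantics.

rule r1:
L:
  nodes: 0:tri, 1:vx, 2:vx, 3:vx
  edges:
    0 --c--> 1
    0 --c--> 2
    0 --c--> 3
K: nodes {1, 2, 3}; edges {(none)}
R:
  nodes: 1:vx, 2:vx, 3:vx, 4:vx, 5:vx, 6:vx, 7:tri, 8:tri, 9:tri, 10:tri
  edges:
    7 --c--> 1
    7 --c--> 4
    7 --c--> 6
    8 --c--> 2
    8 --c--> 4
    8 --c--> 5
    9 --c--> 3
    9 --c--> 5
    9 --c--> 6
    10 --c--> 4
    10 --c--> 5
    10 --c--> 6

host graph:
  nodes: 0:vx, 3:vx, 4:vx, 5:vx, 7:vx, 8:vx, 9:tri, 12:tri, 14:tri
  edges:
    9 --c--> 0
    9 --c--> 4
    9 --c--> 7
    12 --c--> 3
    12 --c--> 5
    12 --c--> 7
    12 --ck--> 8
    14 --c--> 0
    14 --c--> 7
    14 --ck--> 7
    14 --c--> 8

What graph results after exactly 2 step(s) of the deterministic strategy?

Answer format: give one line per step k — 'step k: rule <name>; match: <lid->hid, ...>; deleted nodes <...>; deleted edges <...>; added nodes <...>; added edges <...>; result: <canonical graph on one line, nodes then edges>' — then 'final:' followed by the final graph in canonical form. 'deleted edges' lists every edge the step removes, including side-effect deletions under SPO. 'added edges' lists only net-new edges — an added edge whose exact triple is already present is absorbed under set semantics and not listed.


step 1: rule r1; match: 0->9, 1->0, 2->4, 3->7; deleted nodes 9; deleted edges (9,0,c); (9,4,c); (9,7,c); added nodes 15, 16, 17, 18, 19, 20, 21; added edges (18,0,c); (18,15,c); (18,17,c); (19,4,c); (19,15,c); (19,16,c); (20,7,c); (20,16,c); (20,17,c); (21,15,c); (21,16,c); (21,17,c); result: nodes: 0:vx, 3:vx, 4:vx, 5:vx, 7:vx, 8:vx, 12:tri, 14:tri, 15:vx, 16:vx, 17:vx, 18:tri, 19:tri, 20:tri, 21:tri edges: (12,3,c); (12,5,c); (12,7,c); (12,8,ck); (14,0,c); (14,7,c); (14,7,ck); (14,8,c); (18,0,c); (18,15,c); (18,17,c); (19,4,c); (19,15,c); (19,16,c); (20,7,c); (20,16,c); (20,17,c); (21,15,c); (21,16,c); (21,17,c)
step 2: rule r1; match: 0->12, 1->3, 2->5, 3->7; deleted nodes 12; deleted edges (12,3,c); (12,5,c); (12,7,c); (12,8,ck); added nodes 22, 23, 24, 25, 26, 27, 28; added edges (25,3,c); (25,22,c); (25,24,c); (26,5,c); (26,22,c); (26,23,c); (27,7,c); (27,23,c); (27,24,c); (28,22,c); (28,23,c); (28,24,c); result: nodes: 0:vx, 3:vx, 4:vx, 5:vx, 7:vx, 8:vx, 14:tri, 15:vx, 16:vx, 17:vx, 18:tri, 19:tri, 20:tri, 21:tri, 22:vx, 23:vx, 24:vx, 25:tri, 26:tri, 27:tri, 28:tri edges: (14,0,c); (14,7,c); (14,7,ck); (14,8,c); (18,0,c); (18,15,c); (18,17,c); (19,4,c); (19,15,c); (19,16,c); (20,7,c); (20,16,c); (20,17,c); (21,15,c); (21,16,c); (21,17,c); (25,3,c); (25,22,c); (25,24,c); (26,5,c); (26,22,c); (26,23,c); (27,7,c); (27,23,c); (27,24,c); (28,22,c); (28,23,c); (28,24,c)
final:
nodes: 0:vx, 3:vx, 4:vx, 5:vx, 7:vx, 8:vx, 14:tri, 15:vx, 16:vx, 17:vx, 18:tri, 19:tri, 20:tri, 21:tri, 22:vx, 23:vx, 24:vx, 25:tri, 26:tri, 27:tri, 28:tri
edges: (14,0,c); (14,7,c); (14,7,ck); (14,8,c); (18,0,c); (18,15,c); (18,17,c); (19,4,c); (19,15,c); (19,16,c); (20,7,c); (20,16,c); (20,17,c); (21,15,c); (21,16,c); (21,17,c); (25,3,c); (25,22,c); (25,24,c); (26,5,c); (26,22,c); (26,23,c); (27,7,c); (27,23,c); (27,24,c); (28,22,c); (28,23,c); (28,24,c)


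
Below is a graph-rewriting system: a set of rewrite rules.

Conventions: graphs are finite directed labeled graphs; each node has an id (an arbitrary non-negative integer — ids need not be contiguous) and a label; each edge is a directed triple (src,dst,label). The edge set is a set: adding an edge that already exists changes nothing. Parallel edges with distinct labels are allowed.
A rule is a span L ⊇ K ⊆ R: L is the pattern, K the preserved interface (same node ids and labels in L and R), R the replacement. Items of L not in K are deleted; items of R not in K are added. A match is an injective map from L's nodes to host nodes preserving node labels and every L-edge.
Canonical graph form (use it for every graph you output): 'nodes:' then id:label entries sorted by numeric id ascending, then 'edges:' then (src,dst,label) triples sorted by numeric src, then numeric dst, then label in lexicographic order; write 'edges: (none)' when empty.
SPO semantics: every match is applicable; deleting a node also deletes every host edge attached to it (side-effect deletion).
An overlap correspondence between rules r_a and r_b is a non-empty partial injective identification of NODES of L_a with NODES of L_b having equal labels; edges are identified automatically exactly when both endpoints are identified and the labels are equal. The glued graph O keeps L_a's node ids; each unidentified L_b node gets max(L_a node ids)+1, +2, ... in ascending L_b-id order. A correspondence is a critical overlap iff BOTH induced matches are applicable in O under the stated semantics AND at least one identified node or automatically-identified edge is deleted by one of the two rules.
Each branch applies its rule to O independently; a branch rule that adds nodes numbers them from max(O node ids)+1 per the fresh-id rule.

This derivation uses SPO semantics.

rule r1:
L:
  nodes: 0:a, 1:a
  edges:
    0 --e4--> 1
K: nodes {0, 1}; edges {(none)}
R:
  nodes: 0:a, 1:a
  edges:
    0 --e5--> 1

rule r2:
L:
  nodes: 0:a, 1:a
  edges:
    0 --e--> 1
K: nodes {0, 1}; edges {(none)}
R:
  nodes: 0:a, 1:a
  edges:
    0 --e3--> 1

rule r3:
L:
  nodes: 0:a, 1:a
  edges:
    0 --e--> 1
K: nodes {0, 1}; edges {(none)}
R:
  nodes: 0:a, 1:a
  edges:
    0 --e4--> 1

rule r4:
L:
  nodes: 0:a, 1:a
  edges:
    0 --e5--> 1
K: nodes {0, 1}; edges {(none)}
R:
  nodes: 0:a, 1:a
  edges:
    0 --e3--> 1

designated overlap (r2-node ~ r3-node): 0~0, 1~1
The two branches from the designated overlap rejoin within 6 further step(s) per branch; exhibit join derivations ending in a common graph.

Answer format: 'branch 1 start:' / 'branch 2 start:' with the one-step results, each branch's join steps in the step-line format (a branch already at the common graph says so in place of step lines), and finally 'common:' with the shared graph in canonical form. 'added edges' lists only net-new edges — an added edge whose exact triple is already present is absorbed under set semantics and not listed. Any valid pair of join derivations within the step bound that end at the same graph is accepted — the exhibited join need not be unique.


branch 1 start:
nodes: 0:a, 1:a
edges: (0,1,e3)
branch 2 start:
nodes: 0:a, 1:a
edges: (0,1,e4)
branch 1: already at the common graph (0 steps)
branch 2 step 1: rule r1; match: 0->0, 1->1; deleted nodes (none); deleted edges (0,1,e4); added nodes (none); added edges (0,1,e5); result: nodes: 0:a, 1:a edges: (0,1,e5)
branch 2 step 2: rule r4; match: 0->0, 1->1; deleted nodes (none); deleted edges (0,1,e5); added nodes (none); added edges (0,1,e3); result: nodes: 0:a, 1:a edges: (0,1,e3)
common:
nodes: 0:a, 1:a
edges: (0,1,e3)


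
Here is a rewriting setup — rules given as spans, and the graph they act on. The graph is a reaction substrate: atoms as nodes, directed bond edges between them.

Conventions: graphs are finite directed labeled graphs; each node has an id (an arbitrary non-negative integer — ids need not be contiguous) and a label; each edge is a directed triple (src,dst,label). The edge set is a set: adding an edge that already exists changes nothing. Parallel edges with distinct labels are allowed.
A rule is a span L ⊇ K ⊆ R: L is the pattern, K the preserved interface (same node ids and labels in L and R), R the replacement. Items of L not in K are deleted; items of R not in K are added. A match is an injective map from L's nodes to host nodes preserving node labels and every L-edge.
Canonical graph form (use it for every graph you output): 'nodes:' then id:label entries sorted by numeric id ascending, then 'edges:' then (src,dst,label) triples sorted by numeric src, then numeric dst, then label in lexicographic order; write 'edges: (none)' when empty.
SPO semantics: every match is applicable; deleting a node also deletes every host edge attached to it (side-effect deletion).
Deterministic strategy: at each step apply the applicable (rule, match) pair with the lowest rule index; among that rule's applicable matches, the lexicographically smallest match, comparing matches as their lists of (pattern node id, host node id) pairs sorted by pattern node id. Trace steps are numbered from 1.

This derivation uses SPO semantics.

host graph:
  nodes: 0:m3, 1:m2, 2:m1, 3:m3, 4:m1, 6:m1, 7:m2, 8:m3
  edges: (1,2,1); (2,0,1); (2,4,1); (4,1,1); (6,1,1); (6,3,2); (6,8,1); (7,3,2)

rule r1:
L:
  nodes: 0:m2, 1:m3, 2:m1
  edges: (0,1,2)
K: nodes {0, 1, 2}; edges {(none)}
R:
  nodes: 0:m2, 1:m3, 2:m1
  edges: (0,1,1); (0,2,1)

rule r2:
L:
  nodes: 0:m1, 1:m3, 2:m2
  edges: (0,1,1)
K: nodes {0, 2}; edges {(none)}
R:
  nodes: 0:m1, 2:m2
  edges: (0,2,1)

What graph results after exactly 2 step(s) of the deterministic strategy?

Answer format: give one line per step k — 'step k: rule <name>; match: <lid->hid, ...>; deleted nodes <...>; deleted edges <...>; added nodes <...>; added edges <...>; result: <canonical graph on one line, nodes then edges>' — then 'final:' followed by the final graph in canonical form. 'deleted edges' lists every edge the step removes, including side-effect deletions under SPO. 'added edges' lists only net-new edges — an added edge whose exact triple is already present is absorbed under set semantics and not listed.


step 1: rule r1; match: 0->7, 1->3, 2->2; deleted nodes (none); deleted edges (7,3,2); added nodes (none); added edges (7,2,1); (7,3,1); result: nodes: 0:m3, 1:m2, 2:m1, 3:m3, 4:m1, 6:m1, 7:m2, 8:m3 edges: (1,2,1); (2,0,1); (2,4,1); (4,1,1); (6,1,1); (6,3,2); (6,8,1); (7,2,1); (7,3,1)
step 2: rule r2; match: 0->2, 1->0, 2->1; deleted nodes 0; deleted edges (2,0,1); added nodes (none); added edges (2,1,1); result: nodes: 1:m2, 2:m1, 3:m3, 4:m1, 6:m1, 7:m2, 8:m3 edges: (1,2,1); (2,1,1); (2,4,1); (4,1,1); (6,1,1); (6,3,2); (6,8,1); (7,2,1); (7,3,1)
final:
nodes: 1:m2, 2:m1, 3:m3, 4:m1, 6:m1, 7:m2, 8:m3
edges: (1,2,1); (2,1,1); (2,4,1); (4,1,1); (6,1,1); (6,3,2); (6,8,1); (7,2,1); (7,3,1)


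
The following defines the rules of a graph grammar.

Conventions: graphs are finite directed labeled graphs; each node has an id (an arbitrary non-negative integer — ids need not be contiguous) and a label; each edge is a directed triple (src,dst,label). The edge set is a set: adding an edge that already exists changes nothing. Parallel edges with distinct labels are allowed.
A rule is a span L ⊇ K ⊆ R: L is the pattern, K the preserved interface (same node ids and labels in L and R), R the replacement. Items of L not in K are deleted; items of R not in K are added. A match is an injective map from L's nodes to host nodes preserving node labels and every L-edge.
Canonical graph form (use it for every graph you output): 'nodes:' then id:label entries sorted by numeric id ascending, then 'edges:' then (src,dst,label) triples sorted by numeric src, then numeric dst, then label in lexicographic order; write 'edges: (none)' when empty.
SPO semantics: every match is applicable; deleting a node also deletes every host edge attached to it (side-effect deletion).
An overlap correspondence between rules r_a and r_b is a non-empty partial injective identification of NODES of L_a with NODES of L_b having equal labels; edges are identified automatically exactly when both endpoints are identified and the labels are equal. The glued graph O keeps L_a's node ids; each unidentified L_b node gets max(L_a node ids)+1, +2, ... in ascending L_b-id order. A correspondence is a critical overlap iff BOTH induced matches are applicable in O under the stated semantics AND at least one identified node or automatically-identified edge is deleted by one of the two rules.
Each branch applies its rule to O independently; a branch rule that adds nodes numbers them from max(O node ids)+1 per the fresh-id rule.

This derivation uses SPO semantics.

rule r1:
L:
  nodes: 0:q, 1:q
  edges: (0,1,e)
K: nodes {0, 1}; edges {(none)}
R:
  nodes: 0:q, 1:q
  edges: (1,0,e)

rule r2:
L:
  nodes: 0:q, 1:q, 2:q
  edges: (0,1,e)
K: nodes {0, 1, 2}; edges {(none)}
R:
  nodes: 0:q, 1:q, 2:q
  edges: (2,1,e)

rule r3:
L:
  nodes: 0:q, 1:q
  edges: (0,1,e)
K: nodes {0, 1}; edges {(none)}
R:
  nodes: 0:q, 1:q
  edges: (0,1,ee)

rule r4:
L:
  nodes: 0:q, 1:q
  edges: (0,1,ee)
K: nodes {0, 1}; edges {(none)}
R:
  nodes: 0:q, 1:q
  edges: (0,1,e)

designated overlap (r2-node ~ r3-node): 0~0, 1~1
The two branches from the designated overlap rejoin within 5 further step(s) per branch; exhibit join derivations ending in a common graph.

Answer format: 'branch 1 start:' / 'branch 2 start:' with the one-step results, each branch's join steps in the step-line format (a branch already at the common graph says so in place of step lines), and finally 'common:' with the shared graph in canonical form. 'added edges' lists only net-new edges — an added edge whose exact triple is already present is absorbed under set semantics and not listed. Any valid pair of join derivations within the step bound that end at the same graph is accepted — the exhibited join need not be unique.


branch 1 start:
nodes: 0:q, 1:q, 2:q
edges: (2,1,e)
branch 2 start:
nodes: 0:q, 1:q, 2:q
edges: (0,1,ee)
branch 1 step 1: rule r2; match: 0->2, 1->1, 2->0; deleted nodes (none); deleted edges (2,1,e); added nodes (none); added edges (0,1,e); result: nodes: 0:q, 1:q, 2:q edges: (0,1,e)
branch 2 step 1: rule r4; match: 0->0, 1->1; deleted nodes (none); deleted edges (0,1,ee); added nodes (none); added edges (0,1,e); result: nodes: 0:q, 1:q, 2:q edges: (0,1,e)
common:
nodes: 0:q, 1:q, 2:q
edges: (0,1,e)


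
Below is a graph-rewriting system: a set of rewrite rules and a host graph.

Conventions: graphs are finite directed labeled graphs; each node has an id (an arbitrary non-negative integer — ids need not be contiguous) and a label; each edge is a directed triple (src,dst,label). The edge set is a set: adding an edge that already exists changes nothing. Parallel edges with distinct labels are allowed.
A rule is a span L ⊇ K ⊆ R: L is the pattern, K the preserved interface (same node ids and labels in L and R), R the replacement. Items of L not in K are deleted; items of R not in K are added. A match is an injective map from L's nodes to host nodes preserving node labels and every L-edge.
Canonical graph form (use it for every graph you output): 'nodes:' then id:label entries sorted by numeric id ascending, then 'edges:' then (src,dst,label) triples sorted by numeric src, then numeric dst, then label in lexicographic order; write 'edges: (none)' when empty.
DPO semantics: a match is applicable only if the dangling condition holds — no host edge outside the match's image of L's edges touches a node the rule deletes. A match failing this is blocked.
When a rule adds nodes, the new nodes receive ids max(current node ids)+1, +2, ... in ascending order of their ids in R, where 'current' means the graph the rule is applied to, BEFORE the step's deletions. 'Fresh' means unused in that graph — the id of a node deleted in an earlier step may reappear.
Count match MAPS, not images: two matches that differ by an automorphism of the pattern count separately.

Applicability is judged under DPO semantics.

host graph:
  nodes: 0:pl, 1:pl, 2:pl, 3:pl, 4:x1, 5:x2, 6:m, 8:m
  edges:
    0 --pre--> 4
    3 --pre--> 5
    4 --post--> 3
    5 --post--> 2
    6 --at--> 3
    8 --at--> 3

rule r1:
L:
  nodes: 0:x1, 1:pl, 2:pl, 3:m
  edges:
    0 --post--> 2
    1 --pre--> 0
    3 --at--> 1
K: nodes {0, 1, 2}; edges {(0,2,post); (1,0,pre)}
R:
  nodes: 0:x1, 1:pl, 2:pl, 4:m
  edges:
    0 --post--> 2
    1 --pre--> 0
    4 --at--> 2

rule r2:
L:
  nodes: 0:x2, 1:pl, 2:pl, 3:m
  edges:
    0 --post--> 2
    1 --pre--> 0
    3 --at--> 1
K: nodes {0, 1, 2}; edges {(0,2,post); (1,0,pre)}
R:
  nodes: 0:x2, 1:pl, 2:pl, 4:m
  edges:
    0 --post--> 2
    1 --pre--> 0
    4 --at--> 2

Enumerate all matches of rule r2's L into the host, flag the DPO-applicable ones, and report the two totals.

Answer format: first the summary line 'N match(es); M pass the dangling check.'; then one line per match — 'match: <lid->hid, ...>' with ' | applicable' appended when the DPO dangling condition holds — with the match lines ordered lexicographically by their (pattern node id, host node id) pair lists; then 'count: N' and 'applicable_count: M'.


2 match(es); 2 pass the dangling check.
match: 0->5, 1->3, 2->2, 3->6 | applicable
match: 0->5, 1->3, 2->2, 3->8 | applicable
count: 2
applicable_count: 2


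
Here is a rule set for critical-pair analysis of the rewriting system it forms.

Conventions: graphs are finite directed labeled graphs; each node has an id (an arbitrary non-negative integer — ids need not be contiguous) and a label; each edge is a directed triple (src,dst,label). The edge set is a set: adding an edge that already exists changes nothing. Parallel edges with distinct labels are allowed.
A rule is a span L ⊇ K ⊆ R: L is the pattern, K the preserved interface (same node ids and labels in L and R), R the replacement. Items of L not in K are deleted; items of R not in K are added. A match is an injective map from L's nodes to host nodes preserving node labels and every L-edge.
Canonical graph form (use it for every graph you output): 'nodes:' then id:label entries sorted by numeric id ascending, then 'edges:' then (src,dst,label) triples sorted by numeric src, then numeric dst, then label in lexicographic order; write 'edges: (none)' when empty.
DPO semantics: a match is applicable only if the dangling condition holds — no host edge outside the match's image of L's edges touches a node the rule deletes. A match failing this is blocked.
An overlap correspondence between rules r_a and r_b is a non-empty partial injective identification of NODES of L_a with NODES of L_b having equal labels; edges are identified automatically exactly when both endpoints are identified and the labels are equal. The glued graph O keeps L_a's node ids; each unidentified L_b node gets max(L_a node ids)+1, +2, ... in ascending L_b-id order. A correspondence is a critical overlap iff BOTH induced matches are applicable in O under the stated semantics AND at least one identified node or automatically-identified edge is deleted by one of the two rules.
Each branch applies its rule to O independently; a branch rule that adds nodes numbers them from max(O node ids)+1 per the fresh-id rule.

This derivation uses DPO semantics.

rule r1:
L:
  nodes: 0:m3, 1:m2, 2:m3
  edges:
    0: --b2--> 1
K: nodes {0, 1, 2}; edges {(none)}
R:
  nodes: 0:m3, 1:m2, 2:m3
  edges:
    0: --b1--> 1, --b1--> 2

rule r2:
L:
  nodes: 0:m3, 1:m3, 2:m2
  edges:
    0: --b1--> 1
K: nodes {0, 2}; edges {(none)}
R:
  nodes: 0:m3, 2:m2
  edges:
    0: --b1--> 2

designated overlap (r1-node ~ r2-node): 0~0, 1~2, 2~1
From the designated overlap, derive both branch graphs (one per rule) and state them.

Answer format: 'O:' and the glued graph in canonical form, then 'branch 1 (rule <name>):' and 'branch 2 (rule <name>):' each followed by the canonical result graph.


O:
nodes: 0:m3, 1:m2, 2:m3
edges: (0,1,b2); (0,2,b1)
branch 1 (rule r1):
nodes: 0:m3, 1:m2, 2:m3
edges: (0,1,b1); (0,2,b1)
branch 2 (rule r2):
nodes: 0:m3, 1:m2
edges: (0,1,b1); (0,1,b2)
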